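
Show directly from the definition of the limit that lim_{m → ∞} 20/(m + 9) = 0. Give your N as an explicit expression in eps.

Fix eps > 0. For m ≥ 1, |20/(m + 9) − 0| = 20/(m + 9) ≤ 20/m.
We need 20/m < eps, i.e. m > 20/eps.
Take N = 20/eps. If m > N then |20/(m + 9)| ≤ 20/m < eps.

N = 20/eps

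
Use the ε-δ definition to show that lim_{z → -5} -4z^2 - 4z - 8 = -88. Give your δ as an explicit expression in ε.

Suppose ε > 0. We want δ > 0 such that 0 < |z + 5| < δ implies |(-4z^2 - 4z - 8) + 88| < ε.
(-4z^2 - 4z - 8) + 88 = -4z^2 - 4z + 80 = (z + 5)(-4z + 16).
So |(-4z^2 - 4z - 8) + 88| = |z + 5|·|-4z + 16|.
Assume first that |z + 5| < 2, so |z| < 7. Then |-4z + 16| ≤ 4·7 + 16 = 44.
Hence |(-4z^2 - 4z - 8) + 88| ≤ 44|z + 5| < ε provided |z + 5| < ε/44.
Choosing δ = min(2, ε/44) ensures both conditions, hence |(-4z^2 - 4z - 8) + 88| < ε.

δ = min(2, ε/44)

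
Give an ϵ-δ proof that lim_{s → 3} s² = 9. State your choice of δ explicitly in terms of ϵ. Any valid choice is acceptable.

δ = min(1, ϵ/7)

Suppose ϵ > 0. We seek δ > 0 with 0 < |s − 3| < δ ⇒ |s² − 9| < ϵ.
Factor: s² − 9 = (s − 3)(s + 3), so |s² − 9| = |s − 3|·|s + 3|.
Impose δ ≤ 1 so that |s| < 4; then |s + 3| ≤ 7.
Hence |s² − 9| ≤ 7|s − 3|, which is < ϵ once |s − 3| < ϵ/7.
Take δ = min(1, ϵ/7). If 0 < |s − 3| < δ then both bounds hold and |s² − 9| ≤ 7|s − 3| < 7·(ϵ/7) = ϵ.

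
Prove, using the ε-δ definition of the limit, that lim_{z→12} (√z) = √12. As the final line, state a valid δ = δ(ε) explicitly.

Let ε > 0 be given. We want δ > 0 such that 0 < |z − 12| < δ implies |√z − √12| < ε.
Rationalise: √z − √12 = (z − 12)/(√z + √12), so |√z − √12| = |z − 12|/(√z + √12).
Restrict δ ≤ 12 so that |z − 12| < 12 forces z > 0, and then √z + √12 > √12.
Hence |√z − √12| < |z − 12|/√12, which is < ε once |z − 12| < √12·ε.
Take δ = min(12, √12·ε). If 0 < |z − 12| < δ then z > 0 and |√z − √12| < |z − 12|/√12 < ε.

δ = min(12, √12·ε)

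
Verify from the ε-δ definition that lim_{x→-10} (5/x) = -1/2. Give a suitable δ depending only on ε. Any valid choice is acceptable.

Let ε > 0. We seek δ > 0 such that 0 < |x + 10| < δ implies |5/x + 1/2| < ε.
|5/x + 1/2| = 5·|-10 − x|/(10·|x|) = 5|x + 10|/(10|x|).
Restrict δ ≤ 5. Then |x + 10| < 5 gives |x| > 5, so 10|x| > 50.
Then |5/x + 1/2| < 5|x + 10|/50, which is < ε when |x + 10| < 10ε.
Take δ = min(5, 10ε). Then 0 < |x + 10| < δ gives both |x + 10| < 5 and |x + 10| < 10ε, so |5/x + 1/2| < ε.

δ = min(5, 10ε)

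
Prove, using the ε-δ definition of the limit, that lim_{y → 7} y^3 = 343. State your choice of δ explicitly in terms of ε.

δ = min(1, ε/169)

Suppose ε > 0. We seek δ > 0 with 0 < |y − 7| < δ ⇒ |y^3 − 343| < ε.
Factor: y^3 − 343 = (y − 7)(y^2 + 7y + 49), so |y^3 − 343| = |y − 7|·|y^2 + 7y + 49|.
Impose δ ≤ 1 so that |y| < 8; then |y^2 + 7y + 49| ≤ 169.
Hence |y^3 − 343| ≤ 169|y − 7|, which is < ε once |y − 7| < ε/169.
Take δ = min(1, ε/169). If 0 < |y − 7| < δ then both bounds hold and |y^3 − 343| ≤ 169|y − 7| < 169·(ε/169) = ε.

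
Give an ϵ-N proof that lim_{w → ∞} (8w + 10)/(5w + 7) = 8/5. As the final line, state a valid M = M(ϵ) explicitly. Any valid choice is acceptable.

M = (6/25)/ϵ

Let ϵ > 0 be given. We seek M > 0 such that w > M implies |(8w + 10)/(5w + 7) − (8/5)| < ϵ.
(8w + 10)/(5w + 7) − (8/5) = (5(8w + 10) − 8(5w + 7)) / (5(5w + 7)) = -6/(5(5w + 7)).
For w > 0 we have 5w + 7 > 5w, so |(8w + 10)/(5w + 7) − (8/5)| = 6/(5(5w + 7)) < 6/(5·5w) = (6/25)/w.
Thus |(8w + 10)/(5w + 7) − (8/5)| < ϵ whenever w > (6/25)/ϵ.
Take M = (6/25)/ϵ. If w > M then |(8w + 10)/(5w + 7) − (8/5)| < (6/25)/w < ϵ.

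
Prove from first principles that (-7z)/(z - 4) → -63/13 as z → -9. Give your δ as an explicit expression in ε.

Let ε > 0. We want δ > 0 with 0 < |z + 9| < δ ⇒ |(-7z)/(z - 4) + 63/13| < ε.
Combining over a common denominator, (-7z)/(z - 4) + 63/13 = [(-7z)·(-13) − 63·(z - 4)] / [(-13)·(z - 4)] = 28(z + 9) / ((-13)(z - 4)).
So |(-7z)/(z - 4) + 63/13| = 28|z + 9| / (13·|z − 4|).
Restrict δ ≤ 13/2. Then |z + 9| < 13/2 gives |z − 4| = |(z + 9) + (-13)| ≥ 13 − 13/2 = 13/2.
Hence |(-7z)/(z - 4) + 63/13| < 28|z + 9|/(13·(13/2)) = (56/169)|z + 9|, which is < ε once |z + 9| < (169/56)ε.
Take δ = min(13/2, (169/56)ε). Then 0 < |z + 9| < δ forces both bounds, so |(-7z)/(z - 4) + 63/13| < ε.

δ = min(13/2, (169/56)ε)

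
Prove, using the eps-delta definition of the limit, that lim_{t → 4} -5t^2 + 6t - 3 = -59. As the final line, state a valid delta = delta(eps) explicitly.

Let eps > 0 be given. We want delta > 0 such that 0 < |t − 4| < delta implies |(-5t^2 + 6t - 3) + 59| < eps.
(-5t^2 + 6t - 3) + 59 = -5t^2 + 6t + 56 = (t − 4)(-5t - 14).
So |(-5t^2 + 6t - 3) + 59| = |t − 4|·|-5t - 14|.
Assume first that |t − 4| < 1, so |t| < 5. Then |-5t - 14| ≤ 5·5 + 14 = 39.
Hence |(-5t^2 + 6t - 3) + 59| ≤ 39|t − 4| < eps provided |t − 4| < eps/39.
Choosing delta = min(1, eps/39) ensures both conditions, hence |(-5t^2 + 6t - 3) + 59| < eps.

delta = min(1, eps/39)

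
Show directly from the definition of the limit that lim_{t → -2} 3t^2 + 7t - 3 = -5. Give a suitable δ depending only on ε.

Let ε > 0 be given. We want δ > 0 such that 0 < |t + 2| < δ implies |(3t^2 + 7t - 3) + 5| < ε.
(3t^2 + 7t - 3) + 5 = 3t^2 + 7t + 2 = (t + 2)(3t + 1).
So |(3t^2 + 7t - 3) + 5| = |t + 2|·|3t + 1|.
Require δ ≤ 1. Then |t + 2| < 1 gives |t| < 3, and by the triangle inequality |3t + 1| ≤ 3·3 + 1 = 10.
Hence |(3t^2 + 7t - 3) + 5| ≤ 10|t + 2| < ε provided |t + 2| < ε/10.
Take δ = min(1, ε/10). Then 0 < |t + 2| < δ gives both |t + 2| < 1 and |t + 2| < ε/10, so |(3t^2 + 7t - 3) + 5| < ε.

δ = min(1, ε/10)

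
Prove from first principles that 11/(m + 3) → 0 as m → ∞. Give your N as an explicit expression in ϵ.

N = 11/ϵ

Let ϵ > 0 be given. For m ≥ 1, |11/(m + 3) − 0| = 11/(m + 3) ≤ 11/m.
We need 11/m < ϵ, i.e. m > 11/ϵ.
Take N = 11/ϵ. If m > N then |11/(m + 3)| ≤ 11/m < ϵ.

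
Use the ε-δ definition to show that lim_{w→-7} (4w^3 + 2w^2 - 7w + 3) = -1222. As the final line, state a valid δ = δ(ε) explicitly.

Let ε > 0. We want δ > 0 such that 0 < |w + 7| < δ implies |(4w^3 + 2w^2 - 7w + 3) + 1222| < ε.
(4w^3 + 2w^2 - 7w + 3) + 1222 = 4w^3 + 2w^2 - 7w + 1225 = (w + 7)(4w^2 - 26w + 175).
So |(4w^3 + 2w^2 - 7w + 3) + 1222| = |w + 7|·|4w^2 - 26w + 175|.
Require δ ≤ 1. Then |w + 7| < 1 gives |w| < 8, and by the triangle inequality |4w^2 - 26w + 175| ≤ 4·8^2 + 26·8 + 175 = 639.
Hence |(4w^3 + 2w^2 - 7w + 3) + 1222| ≤ 639|w + 7| < ε provided |w + 7| < ε/639.
Take δ = min(1, ε/639). Then 0 < |w + 7| < δ gives both |w + 7| < 1 and |w + 7| < ε/639, so |(4w^3 + 2w^2 - 7w + 3) + 1222| < ε.

δ = min(1, ε/639)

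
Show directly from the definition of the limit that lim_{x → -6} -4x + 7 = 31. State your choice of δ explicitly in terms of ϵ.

Fix ϵ > 0. We need δ > 0 so that 0 < |x + 6| < δ implies |(-4x + 7) − 31| < ϵ.
Since (-4x + 7) − 31 = -4(x + 6), we have |(-4x + 7) − 31| = 4|x + 6|.
So 4|x + 6| < ϵ exactly when |x + 6| < ϵ/4.
Choosing δ = ϵ/4 gives |(-4x + 7) − 31| = 4|x + 6| < ϵ whenever |x + 6| < δ.

δ = ϵ/4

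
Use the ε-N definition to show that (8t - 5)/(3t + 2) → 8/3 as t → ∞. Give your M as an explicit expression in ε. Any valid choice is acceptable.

M = (31/9)/ε

Let ε > 0 be given. We seek M > 0 such that t > M implies |(8t - 5)/(3t + 2) − (8/3)| < ε.
(8t - 5)/(3t + 2) − (8/3) = (3(8t - 5) − 8(3t + 2)) / (3(3t + 2)) = -31/(3(3t + 2)).
For t > 0 we have 3t + 2 > 3t, so |(8t - 5)/(3t + 2) − (8/3)| = 31/(3(3t + 2)) < 31/(3·3t) = (31/9)/t.
Thus |(8t - 5)/(3t + 2) − (8/3)| < ε whenever t > (31/9)/ε.
Take M = (31/9)/ε. If t > M then |(8t - 5)/(3t + 2) − (8/3)| < (31/9)/t < ε.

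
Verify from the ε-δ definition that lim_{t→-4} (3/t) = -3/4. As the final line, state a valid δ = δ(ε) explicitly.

Fix ε > 0. We seek δ > 0 such that 0 < |t + 4| < δ implies |3/t + 3/4| < ε.
|3/t + 3/4| = 3·|-4 − t|/(4·|t|) = 3|t + 4|/(4|t|).
Restrict δ ≤ 2. Then |t + 4| < 2 gives |t| > 2, so 4|t| > 8.
Then |3/t + 3/4| < 3|t + 4|/8, which is < ε when |t + 4| < (8/3)ε.
Take δ = min(2, (8/3)ε). Then 0 < |t + 4| < δ gives both |t + 4| < 2 and |t + 4| < (8/3)ε, so |3/t + 3/4| < ε.

δ = min(2, (8/3)ε)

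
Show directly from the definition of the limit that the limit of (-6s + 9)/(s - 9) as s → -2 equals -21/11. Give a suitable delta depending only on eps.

delta = min(11/2, (121/90)eps)

Let eps > 0 be given. We want delta > 0 with 0 < |s + 2| < delta ⇒ |(-6s + 9)/(s - 9) + 21/11| < eps.
Combining over a common denominator, (-6s + 9)/(s - 9) + 21/11 = [(-6s + 9)·(-11) − 21·(s - 9)] / [(-11)·(s - 9)] = 45(s + 2) / ((-11)(s - 9)).
So |(-6s + 9)/(s - 9) + 21/11| = 45|s + 2| / (11·|s − 9|).
Require delta ≤ 11/2, so |s − 9| ≥ |-11| − |s + 2| > 11 − 11/2 = 11/2.
Hence |(-6s + 9)/(s - 9) + 21/11| < 45|s + 2|/(11·(11/2)) = (90/121)|s + 2|, which is < eps once |s + 2| < (121/90)eps.
Take delta = min(11/2, (121/90)eps). Then 0 < |s + 2| < delta forces both bounds, so |(-6s + 9)/(s - 9) + 21/11| < eps.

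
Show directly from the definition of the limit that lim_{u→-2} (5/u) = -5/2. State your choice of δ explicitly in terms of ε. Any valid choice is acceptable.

δ = min(1, (2/5)ε)

Let ε > 0. We seek δ > 0 such that 0 < |u + 2| < δ implies |5/u + 5/2| < ε.
|5/u + 5/2| = 5·|-2 − u|/(2·|u|) = 5|u + 2|/(2|u|).
Restrict δ ≤ 1. Then |u + 2| < 1 gives |u| > 1, so 2|u| > 2.
Then |5/u + 5/2| < 5|u + 2|/2, which is < ε when |u + 2| < (2/5)ε.
Take δ = min(1, (2/5)ε). Then 0 < |u + 2| < δ gives both |u + 2| < 1 and |u + 2| < (2/5)ε, so |5/u + 5/2| < ε.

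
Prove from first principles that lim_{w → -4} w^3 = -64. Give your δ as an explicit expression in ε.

δ = min(1, ε/61)

Let ε > 0. We seek δ > 0 with 0 < |w + 4| < δ ⇒ |w^3 + 64| < ε.
Factor: w^3 + 64 = (w + 4)(w^2 - 4w + 16), so |w^3 + 64| = |w + 4|·|w^2 - 4w + 16|.
Impose δ ≤ 1 so that |w| < 5; then |w^2 - 4w + 16| ≤ 61.
Hence |w^3 + 64| ≤ 61|w + 4|, which is < ε once |w + 4| < ε/61.
Take δ = min(1, ε/61). If 0 < |w + 4| < δ then both bounds hold and |w^3 + 64| ≤ 61|w + 4| < 61·(ε/61) = ε.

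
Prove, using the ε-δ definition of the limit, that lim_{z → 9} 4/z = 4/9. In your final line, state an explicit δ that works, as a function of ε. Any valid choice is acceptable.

δ = min(9/2, (81/8)ε)

Fix ε > 0. We seek δ > 0 such that 0 < |z − 9| < δ implies |4/z − (4/9)| < ε.
|4/z − (4/9)| = 4·|9 − z|/(9·|z|) = 4|z − 9|/(9|z|).
Restrict δ ≤ 9/2. Then |z − 9| < 9/2 gives |z| > 9/2, so 9|z| > 81/2.
Then |4/z − (4/9)| < 4|z − 9|/(81/2), which is < ε when |z − 9| < (81/8)ε.
Take δ = min(9/2, (81/8)ε). Then 0 < |z − 9| < δ gives both |z − 9| < 9/2 and |z − 9| < (81/8)ε, so |4/z − (4/9)| < ε.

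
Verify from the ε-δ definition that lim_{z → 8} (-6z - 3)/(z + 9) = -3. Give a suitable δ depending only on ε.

Let ε > 0 be given. We want δ > 0 with 0 < |z − 8| < δ ⇒ |(-6z - 3)/(z + 9) + 3| < ε.
Combining over a common denominator, (-6z - 3)/(z + 9) + 3 = [(-6z - 3)·17 − (-51)·(z + 9)] / [17·(z + 9)] = -51(z − 8) / (17(z + 9)).
So |(-6z - 3)/(z + 9) + 3| = 51|z − 8| / (17·|z + 9|).
Require δ ≤ 17/2, so |z + 9| ≥ |17| − |z − 8| > 17 − 17/2 = 17/2.
Hence |(-6z - 3)/(z + 9) + 3| < 51|z − 8|/(17·(17/2)) = (6/17)|z − 8|, which is < ε once |z − 8| < (17/6)ε.
Take δ = min(17/2, (17/6)ε). Then 0 < |z − 8| < δ forces both bounds, so |(-6z - 3)/(z + 9) + 3| < ε.

δ = min(17/2, (17/6)ε)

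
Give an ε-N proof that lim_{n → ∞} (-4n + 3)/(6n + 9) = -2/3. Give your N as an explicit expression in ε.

Let ε > 0 be given. For n ≥ 1, |(-4n + 3)/(6n + 9) + 2/3| = |54|/(6(6n + 9)) = 54/(6(6n + 9)).
Since 6n + 9 ≥ 6n for n ≥ 1, this is ≤ 54/(6·6n) = (3/2)/n.
So |(-4n + 3)/(6n + 9) + 2/3| < ε whenever n > (3/2)/ε.
Take N = (3/2)/ε. If n > N then |(-4n + 3)/(6n + 9) + 2/3| ≤ (3/2)/n < ε.

N = (3/2)/ε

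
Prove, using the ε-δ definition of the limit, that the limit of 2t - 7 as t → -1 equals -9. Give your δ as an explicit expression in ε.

Suppose ε > 0. We need δ > 0 so that 0 < |t + 1| < δ implies |(2t - 7) + 9| < ε.
Since (2t - 7) + 9 = 2(t + 1), we have |(2t - 7) + 9| = 2|t + 1|.
So 2|t + 1| < ε exactly when |t + 1| < ε/2.
Choosing δ = ε/2 gives |(2t - 7) + 9| = 2|t + 1| < ε whenever |t + 1| < δ.

δ = ε/2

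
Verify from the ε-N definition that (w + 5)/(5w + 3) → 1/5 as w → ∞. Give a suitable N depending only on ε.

N = (22/25)/ε

Let ε > 0. We seek N > 0 such that w > N implies |(w + 5)/(5w + 3) − (1/5)| < ε.
(w + 5)/(5w + 3) − (1/5) = (5(w + 5) − (5w + 3)) / (5(5w + 3)) = 22/(5(5w + 3)).
For w > 0 we have 5w + 3 > 5w, so |(w + 5)/(5w + 3) − (1/5)| = 22/(5(5w + 3)) < 22/(5·5w) = (22/25)/w.
Thus |(w + 5)/(5w + 3) − (1/5)| < ε whenever w > (22/25)/ε.
Take N = (22/25)/ε. If w > N then |(w + 5)/(5w + 3) − (1/5)| < (22/25)/w < ε.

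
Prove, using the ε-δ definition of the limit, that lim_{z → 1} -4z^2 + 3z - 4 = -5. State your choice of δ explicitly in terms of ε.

δ = min(1, ε/9)

Let ε > 0. We want δ > 0 such that 0 < |z − 1| < δ implies |(-4z^2 + 3z - 4) + 5| < ε.
(-4z^2 + 3z - 4) + 5 = -4z^2 + 3z + 1 = (z − 1)(-4z - 1).
So |(-4z^2 + 3z - 4) + 5| = |z − 1|·|-4z - 1|.
Require δ ≤ 1. Then |z − 1| < 1 gives |z| < 2, and by the triangle inequality |-4z - 1| ≤ 4·2 + 1 = 9.
Hence |(-4z^2 + 3z - 4) + 5| ≤ 9|z − 1| < ε provided |z − 1| < ε/9.
Choosing δ = min(1, ε/9) ensures both conditions, hence |(-4z^2 + 3z - 4) + 5| < ε.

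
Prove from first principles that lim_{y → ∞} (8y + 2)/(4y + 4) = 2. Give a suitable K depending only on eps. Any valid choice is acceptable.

Fix eps > 0. We seek K > 0 such that y > K implies |(8y + 2)/(4y + 4) − 2| < eps.
(8y + 2)/(4y + 4) − 2 = (4(8y + 2) − 8(4y + 4)) / (4(4y + 4)) = -24/(4(4y + 4)).
For y > 0 we have 4y + 4 > 4y, so |(8y + 2)/(4y + 4) − 2| = 24/(4(4y + 4)) < 24/(4·4y) = (3/2)/y.
Thus |(8y + 2)/(4y + 4) − 2| < eps whenever y > (3/2)/eps.
Take K = (3/2)/eps. If y > K then |(8y + 2)/(4y + 4) − 2| < (3/2)/y < eps.

K = (3/2)/eps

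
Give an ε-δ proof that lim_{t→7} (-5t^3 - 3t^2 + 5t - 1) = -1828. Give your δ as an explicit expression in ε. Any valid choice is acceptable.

Suppose ε > 0. We want δ > 0 such that 0 < |t − 7| < δ implies |(-5t^3 - 3t^2 + 5t - 1) + 1828| < ε.
(-5t^3 - 3t^2 + 5t - 1) + 1828 = -5t^3 - 3t^2 + 5t + 1827 = (t − 7)(-5t^2 - 38t - 261).
So |(-5t^3 - 3t^2 + 5t - 1) + 1828| = |t − 7|·|-5t^2 - 38t - 261|.
Assume first that |t − 7| < 1, so |t| < 8. Then |-5t^2 - 38t - 261| ≤ 5·8^2 + 38·8 + 261 = 885.
Hence |(-5t^3 - 3t^2 + 5t - 1) + 1828| ≤ 885|t − 7| < ε provided |t − 7| < ε/885.
Take δ = min(1, ε/885). Then 0 < |t − 7| < δ gives both |t − 7| < 1 and |t − 7| < ε/885, so |(-5t^3 - 3t^2 + 5t - 1) + 1828| < ε.

δ = min(1, ε/885)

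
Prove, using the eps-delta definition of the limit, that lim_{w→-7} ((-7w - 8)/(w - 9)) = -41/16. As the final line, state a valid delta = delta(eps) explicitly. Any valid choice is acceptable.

delta = min(8, (128/71)eps)

Let eps > 0. We want delta > 0 with 0 < |w + 7| < delta ⇒ |(-7w - 8)/(w - 9) + 41/16| < eps.
Combining over a common denominator, (-7w - 8)/(w - 9) + 41/16 = [(-7w - 8)·(-16) − 41·(w - 9)] / [(-16)·(w - 9)] = 71(w + 7) / ((-16)(w - 9)).
So |(-7w - 8)/(w - 9) + 41/16| = 71|w + 7| / (16·|w − 9|).
Require delta ≤ 8, so |w − 9| ≥ |-16| − |w + 7| > 16 − 8 = 8.
Hence |(-7w - 8)/(w - 9) + 41/16| < 71|w + 7|/(16·8) = (71/128)|w + 7|, which is < eps once |w + 7| < (128/71)eps.
Take delta = min(8, (128/71)eps). Then 0 < |w + 7| < delta forces both bounds, so |(-7w - 8)/(w - 9) + 41/16| < eps.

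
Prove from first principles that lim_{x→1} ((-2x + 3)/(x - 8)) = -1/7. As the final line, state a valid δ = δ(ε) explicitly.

Fix ε > 0. We want δ > 0 with 0 < |x − 1| < δ ⇒ |(-2x + 3)/(x - 8) + 1/7| < ε.
Combining over a common denominator, (-2x + 3)/(x - 8) + 1/7 = [(-2x + 3)·(-7) − 1·(x - 8)] / [(-7)·(x - 8)] = 13(x − 1) / ((-7)(x - 8)).
So |(-2x + 3)/(x - 8) + 1/7| = 13|x − 1| / (7·|x − 8|).
Require δ ≤ 7/2, so |x − 8| ≥ |-7| − |x − 1| > 7 − 7/2 = 7/2.
Hence |(-2x + 3)/(x - 8) + 1/7| < 13|x − 1|/(7·(7/2)) = (26/49)|x − 1|, which is < ε once |x − 1| < (49/26)ε.
Take δ = min(7/2, (49/26)ε). Then 0 < |x − 1| < δ forces both bounds, so |(-2x + 3)/(x - 8) + 1/7| < ε.

δ = min(7/2, (49/26)ε)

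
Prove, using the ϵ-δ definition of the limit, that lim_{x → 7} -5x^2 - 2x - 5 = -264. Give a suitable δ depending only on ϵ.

δ = min(2, ϵ/82)

Let ϵ > 0 be given. We want δ > 0 such that 0 < |x − 7| < δ implies |(-5x^2 - 2x - 5) + 264| < ϵ.
(-5x^2 - 2x - 5) + 264 = -5x^2 - 2x + 259 = (x − 7)(-5x - 37).
So |(-5x^2 - 2x - 5) + 264| = |x − 7|·|-5x - 37|.
Assume first that |x − 7| < 2, so |x| < 9. Then |-5x - 37| ≤ 5·9 + 37 = 82.
Hence |(-5x^2 - 2x - 5) + 264| ≤ 82|x − 7| < ϵ provided |x − 7| < ϵ/82.
Choosing δ = min(2, ϵ/82) ensures both conditions, hence |(-5x^2 - 2x - 5) + 264| < ϵ.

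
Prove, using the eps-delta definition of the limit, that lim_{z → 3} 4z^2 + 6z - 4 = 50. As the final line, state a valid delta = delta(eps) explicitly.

Suppose eps > 0. We want delta > 0 such that 0 < |z − 3| < delta implies |(4z^2 + 6z - 4) − 50| < eps.
(4z^2 + 6z - 4) − 50 = 4z^2 + 6z - 54 = (z − 3)(4z + 18).
So |(4z^2 + 6z - 4) − 50| = |z − 3|·|4z + 18|.
Require delta ≤ 1. Then |z − 3| < 1 gives |z| < 4, and by the triangle inequality |4z + 18| ≤ 4·4 + 18 = 34.
Hence |(4z^2 + 6z - 4) − 50| ≤ 34|z − 3| < eps provided |z − 3| < eps/34.
Take delta = min(1, eps/34). Then 0 < |z − 3| < delta gives both |z − 3| < 1 and |z − 3| < eps/34, so |(4z^2 + 6z - 4) − 50| < eps.

delta = min(1, eps/34)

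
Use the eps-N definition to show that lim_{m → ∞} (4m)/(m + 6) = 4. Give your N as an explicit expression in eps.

N = 24/eps

Suppose eps > 0. For m ≥ 1, |(4m)/(m + 6) − 4| = |-24|/((m + 6)) = 24/((m + 6)).
Since m + 6 ≥ m for m ≥ 1, this is ≤ 24/(m) = 24/m.
So |(4m)/(m + 6) − 4| < eps whenever m > 24/eps.
Take N = 24/eps. If m > N then |(4m)/(m + 6) − 4| ≤ 24/m < eps.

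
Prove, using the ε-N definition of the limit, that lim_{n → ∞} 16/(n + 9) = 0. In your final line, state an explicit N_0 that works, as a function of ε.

Let ε > 0 be given. For n ≥ 1, |16/(n + 9) − 0| = 16/(n + 9) ≤ 16/n.
We need 16/n < ε, i.e. n > 16/ε.
Take N_0 = 16/ε. If n > N_0 then |16/(n + 9)| ≤ 16/n < ε.

N_0 = 16/ε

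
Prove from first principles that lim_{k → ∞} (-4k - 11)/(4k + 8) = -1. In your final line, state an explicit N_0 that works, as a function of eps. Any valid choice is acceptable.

N_0 = (3/4)/eps

Suppose eps > 0. For k ≥ 1, |(-4k - 11)/(4k + 8) + 1| = |-12|/(4(4k + 8)) = 12/(4(4k + 8)).
Since 4k + 8 ≥ 4k for k ≥ 1, this is ≤ 12/(4·4k) = (3/4)/k.
So |(-4k - 11)/(4k + 8) + 1| < eps whenever k > (3/4)/eps.
Take N_0 = (3/4)/eps. If k > N_0 then |(-4k - 11)/(4k + 8) + 1| ≤ (3/4)/k < eps.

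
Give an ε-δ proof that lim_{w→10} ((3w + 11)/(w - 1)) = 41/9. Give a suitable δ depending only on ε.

Let ε > 0. We want δ > 0 with 0 < |w − 10| < δ ⇒ |(3w + 11)/(w - 1) − (41/9)| < ε.
Combining over a common denominator, (3w + 11)/(w - 1) − (41/9) = [(3w + 11)·9 − 41·(w - 1)] / [9·(w - 1)] = -14(w − 10) / (9(w - 1)).
So |(3w + 11)/(w - 1) − (41/9)| = 14|w − 10| / (9·|w − 1|).
Require δ ≤ 9/2, so |w − 1| ≥ |9| − |w − 10| > 9 − 9/2 = 9/2.
Hence |(3w + 11)/(w - 1) − (41/9)| < 14|w − 10|/(9·(9/2)) = (28/81)|w − 10|, which is < ε once |w − 10| < (81/28)ε.
Take δ = min(9/2, (81/28)ε). Then 0 < |w − 10| < δ forces both bounds, so |(3w + 11)/(w - 1) − (41/9)| < ε.

δ = min(9/2, (81/28)ε)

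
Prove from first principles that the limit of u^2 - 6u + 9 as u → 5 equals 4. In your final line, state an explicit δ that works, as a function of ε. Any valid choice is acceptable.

δ = min(1, ε/7)

Let ε > 0. We want δ > 0 such that 0 < |u − 5| < δ implies |(u^2 - 6u + 9) − 4| < ε.
(u^2 - 6u + 9) − 4 = u^2 - 6u + 5 = (u − 5)(u - 1).
So |(u^2 - 6u + 9) − 4| = |u − 5|·|u - 1|.
Assume first that |u − 5| < 1, so |u| < 6. Then |u - 1| ≤ 6 + 1 = 7.
Hence |(u^2 - 6u + 9) − 4| ≤ 7|u − 5| < ε provided |u − 5| < ε/7.
Take δ = min(1, ε/7). Then 0 < |u − 5| < δ gives both |u − 5| < 1 and |u − 5| < ε/7, so |(u^2 - 6u + 9) − 4| < ε.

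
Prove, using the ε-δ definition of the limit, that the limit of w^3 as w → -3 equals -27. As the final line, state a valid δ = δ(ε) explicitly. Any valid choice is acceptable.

δ = min(1, ε/37)

Let ε > 0. We seek δ > 0 with 0 < |w + 3| < δ ⇒ |w^3 + 27| < ε.
Factor: w^3 + 27 = (w + 3)(w^2 - 3w + 9), so |w^3 + 27| = |w + 3|·|w^2 - 3w + 9|.
Impose δ ≤ 1 so that |w| < 4; then |w^2 - 3w + 9| ≤ 37.
Hence |w^3 + 27| ≤ 37|w + 3|, which is < ε once |w + 3| < ε/37.
Take δ = min(1, ε/37). If 0 < |w + 3| < δ then both bounds hold and |w^3 + 27| ≤ 37|w + 3| < 37·(ε/37) = ε.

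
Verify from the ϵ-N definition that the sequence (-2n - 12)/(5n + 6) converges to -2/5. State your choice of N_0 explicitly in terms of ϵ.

Let ϵ > 0 be given. For n ≥ 1, |(-2n - 12)/(5n + 6) + 2/5| = |-48|/(5(5n + 6)) = 48/(5(5n + 6)).
Since 5n + 6 ≥ 5n for n ≥ 1, this is ≤ 48/(5·5n) = (48/25)/n.
So |(-2n - 12)/(5n + 6) + 2/5| < ϵ whenever n > (48/25)/ϵ.
Take N_0 = (48/25)/ϵ. If n > N_0 then |(-2n - 12)/(5n + 6) + 2/5| ≤ (48/25)/n < ϵ.

N_0 = (48/25)/ϵ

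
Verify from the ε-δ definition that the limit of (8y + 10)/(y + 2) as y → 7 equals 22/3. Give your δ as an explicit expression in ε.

Let ε > 0 be given. We want δ > 0 with 0 < |y − 7| < δ ⇒ |(8y + 10)/(y + 2) − (22/3)| < ε.
Combining over a common denominator, (8y + 10)/(y + 2) − (22/3) = [(8y + 10)·9 − 66·(y + 2)] / [9·(y + 2)] = 6(y − 7) / (9(y + 2)).
So |(8y + 10)/(y + 2) − (22/3)| = 6|y − 7| / (9·|y + 2|).
Restrict δ ≤ 9/2. Then |y − 7| < 9/2 gives |y + 2| = |(y − 7) + 9| ≥ 9 − 9/2 = 9/2.
Hence |(8y + 10)/(y + 2) − (22/3)| < 6|y − 7|/(9·(9/2)) = (4/27)|y − 7|, which is < ε once |y − 7| < (27/4)ε.
Take δ = min(9/2, (27/4)ε). Then 0 < |y − 7| < δ forces both bounds, so |(8y + 10)/(y + 2) − (22/3)| < ε.

δ = min(9/2, (27/4)ε)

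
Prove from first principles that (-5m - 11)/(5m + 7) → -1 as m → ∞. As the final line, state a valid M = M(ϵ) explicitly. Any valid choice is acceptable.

Suppose ϵ > 0. For m ≥ 1, |(-5m - 11)/(5m + 7) + 1| = |-20|/(5(5m + 7)) = 20/(5(5m + 7)).
Since 5m + 7 ≥ 5m for m ≥ 1, this is ≤ 20/(5·5m) = (4/5)/m.
So |(-5m - 11)/(5m + 7) + 1| < ϵ whenever m > (4/5)/ϵ.
Take M = (4/5)/ϵ. If m > M then |(-5m - 11)/(5m + 7) + 1| ≤ (4/5)/m < ϵ.

M = (4/5)/ϵ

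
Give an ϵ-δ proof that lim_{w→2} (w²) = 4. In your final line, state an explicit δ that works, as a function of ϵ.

δ = min(1, ϵ/5)

Let ϵ > 0 be given. We seek δ > 0 with 0 < |w − 2| < δ ⇒ |w² − 4| < ϵ.
Factor: w² − 4 = (w − 2)(w + 2), so |w² − 4| = |w − 2|·|w + 2|.
Restrict δ ≤ 1. Then |w − 2| < 1 gives |w| < 3, so by the triangle inequality |w + 2| ≤ 3 + 2 = 5.
Hence |w² − 4| ≤ 5|w − 2|, which is < ϵ once |w − 2| < ϵ/5.
Take δ = min(1, ϵ/5). If 0 < |w − 2| < δ then both bounds hold and |w² − 4| ≤ 5|w − 2| < 5·(ϵ/5) = ϵ.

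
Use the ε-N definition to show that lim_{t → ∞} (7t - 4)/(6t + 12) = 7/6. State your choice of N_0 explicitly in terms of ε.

Let ε > 0 be given. We seek N_0 > 0 such that t > N_0 implies |(7t - 4)/(6t + 12) − (7/6)| < ε.
(7t - 4)/(6t + 12) − (7/6) = (6(7t - 4) − 7(6t + 12)) / (6(6t + 12)) = -108/(6(6t + 12)).
For t > 0 we have 6t + 12 > 6t, so |(7t - 4)/(6t + 12) − (7/6)| = 108/(6(6t + 12)) < 108/(6·6t) = 3/t.
Thus |(7t - 4)/(6t + 12) − (7/6)| < ε whenever t > 3/ε.
Take N_0 = 3/ε. If t > N_0 then |(7t - 4)/(6t + 12) − (7/6)| < 3/t < ε.

N_0 = 3/ε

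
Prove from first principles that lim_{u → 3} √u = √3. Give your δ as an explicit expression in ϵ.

Let ϵ > 0. We want δ > 0 such that 0 < |u − 3| < δ implies |√u − √3| < ϵ.
Rationalise: √u − √3 = (u − 3)/(√u + √3), so |√u − √3| = |u − 3|/(√u + √3).
Restrict δ ≤ 3 so that |u − 3| < 3 forces u > 0, and then √u + √3 > √3.
Hence |√u − √3| < |u − 3|/√3, which is < ϵ once |u − 3| < √3·ϵ.
Take δ = min(3, √3·ϵ). If 0 < |u − 3| < δ then u > 0 and |√u − √3| < |u − 3|/√3 < ϵ.

δ = min(3, √3·ϵ)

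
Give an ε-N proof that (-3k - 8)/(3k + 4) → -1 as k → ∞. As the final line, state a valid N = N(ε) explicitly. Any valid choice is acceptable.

N = (4/3)/ε

Suppose ε > 0. For k ≥ 1, |(-3k - 8)/(3k + 4) + 1| = |-12|/(3(3k + 4)) = 12/(3(3k + 4)).
Since 3k + 4 ≥ 3k for k ≥ 1, this is ≤ 12/(3·3k) = (4/3)/k.
So |(-3k - 8)/(3k + 4) + 1| < ε whenever k > (4/3)/ε.
Take N = (4/3)/ε. If k > N then |(-3k - 8)/(3k + 4) + 1| ≤ (4/3)/k < ε.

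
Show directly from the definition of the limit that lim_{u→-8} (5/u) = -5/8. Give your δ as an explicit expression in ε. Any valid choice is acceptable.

Let ε > 0 be given. We seek δ > 0 such that 0 < |u + 8| < δ implies |5/u + 5/8| < ε.
|5/u + 5/8| = 5·|-8 − u|/(8·|u|) = 5|u + 8|/(8|u|).
Require δ ≤ 4 so that |u| > 8 − 4 = 4, hence 8|u| > 32.
Then |5/u + 5/8| < 5|u + 8|/32, which is < ε when |u + 8| < (32/5)ε.
Take δ = min(4, (32/5)ε). Then 0 < |u + 8| < δ gives both |u + 8| < 4 and |u + 8| < (32/5)ε, so |5/u + 5/8| < ε.

δ = min(4, (32/5)ε)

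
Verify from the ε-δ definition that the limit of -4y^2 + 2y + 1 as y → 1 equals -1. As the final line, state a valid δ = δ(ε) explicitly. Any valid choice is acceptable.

δ = min(2, ε/14)

Fix ε > 0. We want δ > 0 such that 0 < |y − 1| < δ implies |(-4y^2 + 2y + 1) + 1| < ε.
(-4y^2 + 2y + 1) + 1 = -4y^2 + 2y + 2 = (y − 1)(-4y - 2).
So |(-4y^2 + 2y + 1) + 1| = |y − 1|·|-4y - 2|.
Require δ ≤ 2. Then |y − 1| < 2 gives |y| < 3, and by the triangle inequality |-4y - 2| ≤ 4·3 + 2 = 14.
Hence |(-4y^2 + 2y + 1) + 1| ≤ 14|y − 1| < ε provided |y − 1| < ε/14.
Take δ = min(2, ε/14). Then 0 < |y − 1| < δ gives both |y − 1| < 2 and |y − 1| < ε/14, so |(-4y^2 + 2y + 1) + 1| < ε.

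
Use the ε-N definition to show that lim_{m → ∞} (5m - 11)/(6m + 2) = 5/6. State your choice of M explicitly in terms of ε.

Fix ε > 0. For m ≥ 1, |(5m - 11)/(6m + 2) − (5/6)| = |-76|/(6(6m + 2)) = 76/(6(6m + 2)).
Since 6m + 2 ≥ 6m for m ≥ 1, this is ≤ 76/(6·6m) = (19/9)/m.
So |(5m - 11)/(6m + 2) − (5/6)| < ε whenever m > (19/9)/ε.
Take M = (19/9)/ε. If m > M then |(5m - 11)/(6m + 2) − (5/6)| ≤ (19/9)/m < ε.

M = (19/9)/ε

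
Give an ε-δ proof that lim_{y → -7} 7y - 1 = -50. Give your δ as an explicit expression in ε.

δ = ε/7

Let ε > 0. We need δ > 0 so that 0 < |y + 7| < δ implies |(7y - 1) + 50| < ε.
Since (7y - 1) + 50 = 7(y + 7), we have |(7y - 1) + 50| = 7|y + 7|.
Thus it suffices that |y + 7| < ε/7.
Take δ = ε/7. If 0 < |y + 7| < δ then |(7y - 1) + 50| = 7|y + 7| < 7·(ε/7) = ε.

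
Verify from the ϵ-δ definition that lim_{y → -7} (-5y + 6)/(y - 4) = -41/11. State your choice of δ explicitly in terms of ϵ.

δ = min(11/2, (121/28)ϵ)

Let ϵ > 0. We want δ > 0 with 0 < |y + 7| < δ ⇒ |(-5y + 6)/(y - 4) + 41/11| < ϵ.
Combining over a common denominator, (-5y + 6)/(y - 4) + 41/11 = [(-5y + 6)·(-11) − 41·(y - 4)] / [(-11)·(y - 4)] = 14(y + 7) / ((-11)(y - 4)).
So |(-5y + 6)/(y - 4) + 41/11| = 14|y + 7| / (11·|y − 4|).
Restrict δ ≤ 11/2. Then |y + 7| < 11/2 gives |y − 4| = |(y + 7) + (-11)| ≥ 11 − 11/2 = 11/2.
Hence |(-5y + 6)/(y - 4) + 41/11| < 14|y + 7|/(11·(11/2)) = (28/121)|y + 7|, which is < ϵ once |y + 7| < (121/28)ϵ.
Take δ = min(11/2, (121/28)ϵ). Then 0 < |y + 7| < δ forces both bounds, so |(-5y + 6)/(y - 4) + 41/11| < ϵ.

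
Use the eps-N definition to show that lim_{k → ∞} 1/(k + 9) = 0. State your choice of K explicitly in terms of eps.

Suppose eps > 0. For k ≥ 1, |1/(k + 9) − 0| = 1/(k + 9) ≤ 1/k.
We need 1/k < eps, i.e. k > 1/eps.
Take K = 1/eps. If k > K then |1/(k + 9)| ≤ 1/k < eps.

K = 1/eps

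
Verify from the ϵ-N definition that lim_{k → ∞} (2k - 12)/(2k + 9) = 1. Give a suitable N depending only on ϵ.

N = (21/2)/ϵ

Let ϵ > 0 be given. For k ≥ 1, |(2k - 12)/(2k + 9) − 1| = |-42|/(2(2k + 9)) = 42/(2(2k + 9)).
Since 2k + 9 ≥ 2k for k ≥ 1, this is ≤ 42/(2·2k) = (21/2)/k.
So |(2k - 12)/(2k + 9) − 1| < ϵ whenever k > (21/2)/ϵ.
Take N = (21/2)/ϵ. If k > N then |(2k - 12)/(2k + 9) − 1| ≤ (21/2)/k < ϵ.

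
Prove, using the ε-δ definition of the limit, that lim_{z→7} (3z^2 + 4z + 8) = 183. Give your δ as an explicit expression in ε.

Let ε > 0 be given. We want δ > 0 such that 0 < |z − 7| < δ implies |(3z^2 + 4z + 8) − 183| < ε.
(3z^2 + 4z + 8) − 183 = 3z^2 + 4z - 175 = (z − 7)(3z + 25).
So |(3z^2 + 4z + 8) − 183| = |z − 7|·|3z + 25|.
Require δ ≤ 1. Then |z − 7| < 1 gives |z| < 8, and by the triangle inequality |3z + 25| ≤ 3·8 + 25 = 49.
Hence |(3z^2 + 4z + 8) − 183| ≤ 49|z − 7| < ε provided |z − 7| < ε/49.
Take δ = min(1, ε/49). Then 0 < |z − 7| < δ gives both |z − 7| < 1 and |z − 7| < ε/49, so |(3z^2 + 4z + 8) − 183| < ε.

δ = min(1, ε/49)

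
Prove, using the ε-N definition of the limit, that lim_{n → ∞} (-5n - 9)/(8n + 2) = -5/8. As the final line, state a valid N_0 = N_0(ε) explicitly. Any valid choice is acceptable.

N_0 = (31/32)/ε

Let ε > 0. For n ≥ 1, |(-5n - 9)/(8n + 2) + 5/8| = |-62|/(8(8n + 2)) = 62/(8(8n + 2)).
Since 8n + 2 ≥ 8n for n ≥ 1, this is ≤ 62/(8·8n) = (31/32)/n.
So |(-5n - 9)/(8n + 2) + 5/8| < ε whenever n > (31/32)/ε.
Take N_0 = (31/32)/ε. If n > N_0 then |(-5n - 9)/(8n + 2) + 5/8| ≤ (31/32)/n < ε.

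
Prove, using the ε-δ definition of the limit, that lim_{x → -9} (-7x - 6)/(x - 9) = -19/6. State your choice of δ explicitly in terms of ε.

δ = min(9, (54/23)ε)

Suppose ε > 0. We want δ > 0 with 0 < |x + 9| < δ ⇒ |(-7x - 6)/(x - 9) + 19/6| < ε.
Combining over a common denominator, (-7x - 6)/(x - 9) + 19/6 = [(-7x - 6)·(-18) − 57·(x - 9)] / [(-18)·(x - 9)] = 69(x + 9) / ((-18)(x - 9)).
So |(-7x - 6)/(x - 9) + 19/6| = 69|x + 9| / (18·|x − 9|).
Require δ ≤ 9, so |x − 9| ≥ |-18| − |x + 9| > 18 − 9 = 9.
Hence |(-7x - 6)/(x - 9) + 19/6| < 69|x + 9|/(18·9) = (23/54)|x + 9|, which is < ε once |x + 9| < (54/23)ε.
Take δ = min(9, (54/23)ε). Then 0 < |x + 9| < δ forces both bounds, so |(-7x - 6)/(x - 9) + 19/6| < ε.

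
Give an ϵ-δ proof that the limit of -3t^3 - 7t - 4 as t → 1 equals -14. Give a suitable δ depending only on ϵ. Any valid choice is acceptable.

Let ϵ > 0. We want δ > 0 such that 0 < |t − 1| < δ implies |(-3t^3 - 7t - 4) + 14| < ϵ.
(-3t^3 - 7t - 4) + 14 = -3t^3 - 7t + 10 = (t − 1)(-3t^2 - 3t - 10).
So |(-3t^3 - 7t - 4) + 14| = |t − 1|·|-3t^2 - 3t - 10|.
Assume first that |t − 1| < 1, so |t| < 2. Then |-3t^2 - 3t - 10| ≤ 3·2^2 + 3·2 + 10 = 28.
Hence |(-3t^3 - 7t - 4) + 14| ≤ 28|t − 1| < ϵ provided |t − 1| < ϵ/28.
Take δ = min(1, ϵ/28). Then 0 < |t − 1| < δ gives both |t − 1| < 1 and |t − 1| < ϵ/28, so |(-3t^3 - 7t - 4) + 14| < ϵ.

δ = min(1, ϵ/28)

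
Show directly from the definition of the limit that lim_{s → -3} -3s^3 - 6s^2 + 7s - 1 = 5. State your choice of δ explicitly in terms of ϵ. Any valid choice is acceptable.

Fix ϵ > 0. We want δ > 0 such that 0 < |s + 3| < δ implies |(-3s^3 - 6s^2 + 7s - 1) − 5| < ϵ.
(-3s^3 - 6s^2 + 7s - 1) − 5 = -3s^3 - 6s^2 + 7s - 6 = (s + 3)(-3s^2 + 3s - 2).
So |(-3s^3 - 6s^2 + 7s - 1) − 5| = |s + 3|·|-3s^2 + 3s - 2|.
Assume first that |s + 3| < 2, so |s| < 5. Then |-3s^2 + 3s - 2| ≤ 3·5^2 + 3·5 + 2 = 92.
Hence |(-3s^3 - 6s^2 + 7s - 1) − 5| ≤ 92|s + 3| < ϵ provided |s + 3| < ϵ/92.
Choosing δ = min(2, ϵ/92) ensures both conditions, hence |(-3s^3 - 6s^2 + 7s - 1) − 5| < ϵ.

δ = min(2, ϵ/92)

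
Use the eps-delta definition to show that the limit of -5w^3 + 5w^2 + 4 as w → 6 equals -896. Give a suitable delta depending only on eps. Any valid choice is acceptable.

delta = min(1, eps/570)

Suppose eps > 0. We want delta > 0 such that 0 < |w − 6| < delta implies |(-5w^3 + 5w^2 + 4) + 896| < eps.
(-5w^3 + 5w^2 + 4) + 896 = -5w^3 + 5w^2 + 900 = (w − 6)(-5w^2 - 25w - 150).
So |(-5w^3 + 5w^2 + 4) + 896| = |w − 6|·|-5w^2 - 25w - 150|.
Require delta ≤ 1. Then |w − 6| < 1 gives |w| < 7, and by the triangle inequality |-5w^2 - 25w - 150| ≤ 5·7^2 + 25·7 + 150 = 570.
Hence |(-5w^3 + 5w^2 + 4) + 896| ≤ 570|w − 6| < eps provided |w − 6| < eps/570.
Take delta = min(1, eps/570). Then 0 < |w − 6| < delta gives both |w − 6| < 1 and |w − 6| < eps/570, so |(-5w^3 + 5w^2 + 4) + 896| < eps.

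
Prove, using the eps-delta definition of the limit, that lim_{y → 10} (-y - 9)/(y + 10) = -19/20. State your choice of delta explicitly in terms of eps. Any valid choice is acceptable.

Suppose eps > 0. We want delta > 0 with 0 < |y − 10| < delta ⇒ |(-y - 9)/(y + 10) + 19/20| < eps.
Combining over a common denominator, (-y - 9)/(y + 10) + 19/20 = [(-y - 9)·20 − (-19)·(y + 10)] / [20·(y + 10)] = -1(y − 10) / (20(y + 10)).
So |(-y - 9)/(y + 10) + 19/20| = |y − 10| / (20·|y + 10|).
Require delta ≤ 10, so |y + 10| ≥ |20| − |y − 10| > 20 − 10 = 10.
Hence |(-y - 9)/(y + 10) + 19/20| < |y − 10|/(20·10) = (1/200)|y − 10|, which is < eps once |y − 10| < 200eps.
Take delta = min(10, 200eps). Then 0 < |y − 10| < delta forces both bounds, so |(-y - 9)/(y + 10) + 19/20| < eps.

delta = min(10, 200eps)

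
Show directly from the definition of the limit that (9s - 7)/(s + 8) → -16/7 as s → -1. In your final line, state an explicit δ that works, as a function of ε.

Let ε > 0. We want δ > 0 with 0 < |s + 1| < δ ⇒ |(9s - 7)/(s + 8) + 16/7| < ε.
Combining over a common denominator, (9s - 7)/(s + 8) + 16/7 = [(9s - 7)·7 − (-16)·(s + 8)] / [7·(s + 8)] = 79(s + 1) / (7(s + 8)).
So |(9s - 7)/(s + 8) + 16/7| = 79|s + 1| / (7·|s + 8|).
Require δ ≤ 7/2, so |s + 8| ≥ |7| − |s + 1| > 7 − 7/2 = 7/2.
Hence |(9s - 7)/(s + 8) + 16/7| < 79|s + 1|/(7·(7/2)) = (158/49)|s + 1|, which is < ε once |s + 1| < (49/158)ε.
Take δ = min(7/2, (49/158)ε). Then 0 < |s + 1| < δ forces both bounds, so |(9s - 7)/(s + 8) + 16/7| < ε.

δ = min(7/2, (49/158)ε)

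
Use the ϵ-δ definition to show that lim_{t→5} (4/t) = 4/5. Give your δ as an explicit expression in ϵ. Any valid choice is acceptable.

Let ϵ > 0 be given. We seek δ > 0 such that 0 < |t − 5| < δ implies |4/t − (4/5)| < ϵ.
|4/t − (4/5)| = 4·|5 − t|/(5·|t|) = 4|t − 5|/(5|t|).
Require δ ≤ 5/2 so that |t| > 5 − 5/2 = 5/2, hence 5|t| > 25/2.
Then |4/t − (4/5)| < 4|t − 5|/(25/2), which is < ϵ when |t − 5| < (25/8)ϵ.
Take δ = min(5/2, (25/8)ϵ). Then 0 < |t − 5| < δ gives both |t − 5| < 5/2 and |t − 5| < (25/8)ϵ, so |4/t − (4/5)| < ϵ.

δ = min(5/2, (25/8)ϵ)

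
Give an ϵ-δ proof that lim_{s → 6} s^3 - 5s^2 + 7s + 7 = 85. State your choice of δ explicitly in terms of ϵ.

Suppose ϵ > 0. We want δ > 0 such that 0 < |s − 6| < δ implies |(s^3 - 5s^2 + 7s + 7) − 85| < ϵ.
(s^3 - 5s^2 + 7s + 7) − 85 = s^3 - 5s^2 + 7s - 78 = (s − 6)(s^2 + s + 13).
So |(s^3 - 5s^2 + 7s + 7) − 85| = |s − 6|·|s^2 + s + 13|.
Require δ ≤ 2. Then |s − 6| < 2 gives |s| < 8, and by the triangle inequality |s^2 + s + 13| ≤ 8^2 + 8 + 13 = 85.
Hence |(s^3 - 5s^2 + 7s + 7) − 85| ≤ 85|s − 6| < ϵ provided |s − 6| < ϵ/85.
Choosing δ = min(2, ϵ/85) ensures both conditions, hence |(s^3 - 5s^2 + 7s + 7) − 85| < ϵ.

δ = min(2, ϵ/85)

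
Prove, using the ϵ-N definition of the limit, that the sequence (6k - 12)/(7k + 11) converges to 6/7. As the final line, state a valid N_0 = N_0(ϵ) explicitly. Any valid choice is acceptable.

N_0 = (150/49)/ϵ

Suppose ϵ > 0. For k ≥ 1, |(6k - 12)/(7k + 11) − (6/7)| = |-150|/(7(7k + 11)) = 150/(7(7k + 11)).
Since 7k + 11 ≥ 7k for k ≥ 1, this is ≤ 150/(7·7k) = (150/49)/k.
So |(6k - 12)/(7k + 11) − (6/7)| < ϵ whenever k > (150/49)/ϵ.
Take N_0 = (150/49)/ϵ. If k > N_0 then |(6k - 12)/(7k + 11) − (6/7)| ≤ (150/49)/k < ϵ.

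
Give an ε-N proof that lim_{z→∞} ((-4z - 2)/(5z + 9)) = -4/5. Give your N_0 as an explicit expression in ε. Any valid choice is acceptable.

Let ε > 0. We seek N_0 > 0 such that z > N_0 implies |(-4z - 2)/(5z + 9) + 4/5| < ε.
(-4z - 2)/(5z + 9) + 4/5 = (5(-4z - 2) − (-4)(5z + 9)) / (5(5z + 9)) = 26/(5(5z + 9)).
For z > 0 we have 5z + 9 > 5z, so |(-4z - 2)/(5z + 9) + 4/5| = 26/(5(5z + 9)) < 26/(5·5z) = (26/25)/z.
Thus |(-4z - 2)/(5z + 9) + 4/5| < ε whenever z > (26/25)/ε.
Take N_0 = (26/25)/ε. If z > N_0 then |(-4z - 2)/(5z + 9) + 4/5| < (26/25)/z < ε.

N_0 = (26/25)/ε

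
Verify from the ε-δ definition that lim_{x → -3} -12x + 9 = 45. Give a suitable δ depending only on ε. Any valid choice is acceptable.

Suppose ε > 0. We need δ > 0 so that 0 < |x + 3| < δ implies |(-12x + 9) − 45| < ε.
Since (-12x + 9) − 45 = -12(x + 3), we have |(-12x + 9) − 45| = 12|x + 3|.
Thus it suffices that |x + 3| < ε/12.
Take δ = ε/12. If 0 < |x + 3| < δ then |(-12x + 9) − 45| = 12|x + 3| < 12·(ε/12) = ε.

δ = ε/12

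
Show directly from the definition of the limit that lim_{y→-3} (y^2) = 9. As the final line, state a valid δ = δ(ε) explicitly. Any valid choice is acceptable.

δ = min(1, ε/7)

Let ε > 0 be given. We seek δ > 0 with 0 < |y + 3| < δ ⇒ |y^2 − 9| < ε.
Factor: y^2 − 9 = (y + 3)(y - 3), so |y^2 − 9| = |y + 3|·|y - 3|.
Impose δ ≤ 1 so that |y| < 4; then |y - 3| ≤ 7.
Hence |y^2 − 9| ≤ 7|y + 3|, which is < ε once |y + 3| < ε/7.
Take δ = min(1, ε/7). If 0 < |y + 3| < δ then both bounds hold and |y^2 − 9| ≤ 7|y + 3| < 7·(ε/7) = ε.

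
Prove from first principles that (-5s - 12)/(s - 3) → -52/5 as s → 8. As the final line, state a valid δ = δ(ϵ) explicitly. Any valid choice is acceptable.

δ = min(5/2, (25/54)ϵ)

Suppose ϵ > 0. We want δ > 0 with 0 < |s − 8| < δ ⇒ |(-5s - 12)/(s - 3) + 52/5| < ϵ.
Combining over a common denominator, (-5s - 12)/(s - 3) + 52/5 = [(-5s - 12)·5 − (-52)·(s - 3)] / [5·(s - 3)] = 27(s − 8) / (5(s - 3)).
So |(-5s - 12)/(s - 3) + 52/5| = 27|s − 8| / (5·|s − 3|).
Restrict δ ≤ 5/2. Then |s − 8| < 5/2 gives |s − 3| = |(s − 8) + 5| ≥ 5 − 5/2 = 5/2.
Hence |(-5s - 12)/(s - 3) + 52/5| < 27|s − 8|/(5·(5/2)) = (54/25)|s − 8|, which is < ϵ once |s − 8| < (25/54)ϵ.
Take δ = min(5/2, (25/54)ϵ). Then 0 < |s − 8| < δ forces both bounds, so |(-5s - 12)/(s - 3) + 52/5| < ϵ.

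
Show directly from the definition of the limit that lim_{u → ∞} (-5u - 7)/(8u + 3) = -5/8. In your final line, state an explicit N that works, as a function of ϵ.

Fix ϵ > 0. We seek N > 0 such that u > N implies |(-5u - 7)/(8u + 3) + 5/8| < ϵ.
(-5u - 7)/(8u + 3) + 5/8 = (8(-5u - 7) − (-5)(8u + 3)) / (8(8u + 3)) = -41/(8(8u + 3)).
For u > 0 we have 8u + 3 > 8u, so |(-5u - 7)/(8u + 3) + 5/8| = 41/(8(8u + 3)) < 41/(8·8u) = (41/64)/u.
Thus |(-5u - 7)/(8u + 3) + 5/8| < ϵ whenever u > (41/64)/ϵ.
Take N = (41/64)/ϵ. If u > N then |(-5u - 7)/(8u + 3) + 5/8| < (41/64)/u < ϵ.

N = (41/64)/ϵ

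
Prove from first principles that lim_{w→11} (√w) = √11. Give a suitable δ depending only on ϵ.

Let ϵ > 0. We want δ > 0 such that 0 < |w − 11| < δ implies |√w − √11| < ϵ.
Multiplying by the conjugate, |√w − √11| = |w − 11|/(√w + √11).
Restrict δ ≤ 11 so that |w − 11| < 11 forces w > 0, and then √w + √11 > √11.
Hence |√w − √11| < |w − 11|/√11, which is < ϵ once |w − 11| < √11·ϵ.
Take δ = min(11, √11·ϵ). If 0 < |w − 11| < δ then w > 0 and |√w − √11| < |w − 11|/√11 < ϵ.

δ = min(11, √11·ϵ)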